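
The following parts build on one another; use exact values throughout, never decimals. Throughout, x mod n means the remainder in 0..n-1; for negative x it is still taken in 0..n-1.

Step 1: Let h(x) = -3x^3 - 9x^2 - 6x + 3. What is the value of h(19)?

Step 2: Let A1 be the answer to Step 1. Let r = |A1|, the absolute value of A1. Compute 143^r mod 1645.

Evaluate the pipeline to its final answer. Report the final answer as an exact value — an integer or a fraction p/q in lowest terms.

Step 1: -3*(19)^3 - 9*(19)^2 - 6*(19)^1 + 3 = (-20577) + (-3249) + (-114) + (3) = -23937; answer -23937
Step 2: A1 = -23937; r = 23937; squarings mod 1645: 143^1=143, 143^2=709, 143^4=956, 143^8=961, 143^16=676, 143^32=1311, 143^64=1341, 143^128=296, 143^256=431, 143^512=1521, 143^1024=571, 143^2048=331, 143^4096=991, 143^8192=16, 143^16384=256; 143^23937 = 143^1 * 143^128 * 143^256 * 143^1024 * 143^2048 * 143^4096 * 143^16384 = 83 (mod 1645); answer 83

83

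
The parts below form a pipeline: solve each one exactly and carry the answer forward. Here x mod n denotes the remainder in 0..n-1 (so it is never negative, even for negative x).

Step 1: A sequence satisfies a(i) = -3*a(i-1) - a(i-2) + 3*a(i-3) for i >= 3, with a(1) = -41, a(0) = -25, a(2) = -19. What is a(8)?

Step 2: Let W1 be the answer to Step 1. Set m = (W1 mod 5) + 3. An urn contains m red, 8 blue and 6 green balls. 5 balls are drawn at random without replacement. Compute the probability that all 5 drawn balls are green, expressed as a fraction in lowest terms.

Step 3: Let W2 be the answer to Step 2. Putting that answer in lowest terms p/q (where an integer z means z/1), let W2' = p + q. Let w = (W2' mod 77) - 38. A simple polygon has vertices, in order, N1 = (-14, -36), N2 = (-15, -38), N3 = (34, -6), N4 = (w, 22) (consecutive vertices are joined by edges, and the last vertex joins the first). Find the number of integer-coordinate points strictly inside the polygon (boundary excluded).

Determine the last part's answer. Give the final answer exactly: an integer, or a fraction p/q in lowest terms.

Step 1: a(3) = -3*(-19) - 1*(-41) + 3*(-25) = 23; iterating: a(3)=23, a(4)=-173, a(5)=439, a(6)=-1075, a(7)=2267, a(8)=-4409; answer -4409
Step 2: W1 = -4409; m = 4; total draws C(18,5) = 8568; favorable C(6,5) = 6; P = 1/1428; answer 1/1428
Step 3: W2 = 1/1428; threaded value p + q = 1429; w = 5; cross terms: (-14*-38 - -15*-36)=-8, (-15*-6 - 34*-38)=1382, (34*22 - 5*-6)=778, (5*-36 - -14*22)=128; twice the area = |2280| = 2280; area = 1140; boundary points = 1 + 1 + 1 + 1 = 4; strictly interior points = area - boundary/2 + 1 = 1139; answer 1139

1139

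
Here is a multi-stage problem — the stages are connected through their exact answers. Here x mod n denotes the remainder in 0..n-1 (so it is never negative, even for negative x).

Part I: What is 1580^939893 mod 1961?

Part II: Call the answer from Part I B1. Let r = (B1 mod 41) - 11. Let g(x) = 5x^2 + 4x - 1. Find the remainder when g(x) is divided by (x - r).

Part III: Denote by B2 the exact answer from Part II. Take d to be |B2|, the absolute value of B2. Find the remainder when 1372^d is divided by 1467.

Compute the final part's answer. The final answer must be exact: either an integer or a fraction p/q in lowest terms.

Part I: squarings mod 1961: 1580^1=1580, 1580^2=47, 1580^4=248, 1580^8=713, 1580^16=470, 1580^32=1268, 1580^64=1765, 1580^128=1157, 1580^256=1247, 1580^512=1897, 1580^1024=174, 1580^2048=861, 1580^4096=63, 1580^8192=47, 1580^16384=248, 1580^32768=713, 1580^65536=470, 1580^131072=1268, 1580^262144=1765, 1580^524288=1157; 1580^939893 = 1580^1 * 1580^4 * 1580^16 * 1580^32 * 1580^64 * 1580^256 * 1580^512 * 1580^1024 * 1580^4096 * 1580^16384 * 1580^131072 * 1580^262144 * 1580^524288 = 269 (mod 1961); answer 269
Part II: B1 = 269; r = 12; remainder = value at the root: 5*(12)^2 + 4*(12)^1 - 1 = (720) + (48) + (-1) = 767; answer 767
Part III: B2 = 767; d = 767; squarings mod 1467: 1372^1=1372, 1372^2=223, 1372^4=1318, 1372^8=196, 1372^16=274, 1372^32=259, 1372^64=1066, 1372^128=898, 1372^256=1021, 1372^512=871; 1372^767 = 1372^1 * 1372^2 * 1372^4 * 1372^8 * 1372^16 * 1372^32 * 1372^64 * 1372^128 * 1372^512 = 1186 (mod 1467); answer 1186

1186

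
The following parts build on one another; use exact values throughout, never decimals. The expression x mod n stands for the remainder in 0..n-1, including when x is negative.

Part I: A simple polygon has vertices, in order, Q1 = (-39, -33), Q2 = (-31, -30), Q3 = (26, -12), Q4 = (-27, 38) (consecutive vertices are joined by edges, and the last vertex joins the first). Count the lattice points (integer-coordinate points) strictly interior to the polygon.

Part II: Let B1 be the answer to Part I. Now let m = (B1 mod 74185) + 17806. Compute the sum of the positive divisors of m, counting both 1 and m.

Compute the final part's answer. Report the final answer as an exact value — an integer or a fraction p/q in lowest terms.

34958

Part I: cross terms: (-39*-30 - -31*-33)=147, (-31*-12 - 26*-30)=1152, (26*38 - -27*-12)=664, (-27*-33 - -39*38)=2373; twice the area = |4336| = 4336; area = 2168; boundary points = 1 + 3 + 1 + 1 = 6; strictly interior points = area - boundary/2 + 1 = 2166; answer 2166
Part II: B1 = 2166; m = 19972; 19972 = 2^2 * 4993; sigma = (1 + 2 + 4) * (1 + 4993) = 7 * 4994 = 34958; answer 34958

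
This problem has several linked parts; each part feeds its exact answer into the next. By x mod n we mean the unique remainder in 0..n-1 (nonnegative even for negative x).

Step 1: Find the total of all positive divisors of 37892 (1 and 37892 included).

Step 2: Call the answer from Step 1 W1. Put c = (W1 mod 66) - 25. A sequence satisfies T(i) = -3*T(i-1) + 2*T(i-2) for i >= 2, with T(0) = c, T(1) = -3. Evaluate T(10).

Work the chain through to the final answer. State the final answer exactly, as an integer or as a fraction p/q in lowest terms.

1535995

Step 1: 37892 = 2^2 * 9473; sigma = (1 + 2 + 4) * (1 + 9473) = 7 * 9474 = 66318; answer 66318
Step 2: W1 = 66318; c = 29; T(2) = -3*(-3) + 2*(29) = 67; iterating: T(2)=67, T(3)=-207, T(4)=755, T(5)=-2679, T(6)=9547, T(7)=-33999, T(8)=121091, T(9)=-431271, T(10)=1535995; answer 1535995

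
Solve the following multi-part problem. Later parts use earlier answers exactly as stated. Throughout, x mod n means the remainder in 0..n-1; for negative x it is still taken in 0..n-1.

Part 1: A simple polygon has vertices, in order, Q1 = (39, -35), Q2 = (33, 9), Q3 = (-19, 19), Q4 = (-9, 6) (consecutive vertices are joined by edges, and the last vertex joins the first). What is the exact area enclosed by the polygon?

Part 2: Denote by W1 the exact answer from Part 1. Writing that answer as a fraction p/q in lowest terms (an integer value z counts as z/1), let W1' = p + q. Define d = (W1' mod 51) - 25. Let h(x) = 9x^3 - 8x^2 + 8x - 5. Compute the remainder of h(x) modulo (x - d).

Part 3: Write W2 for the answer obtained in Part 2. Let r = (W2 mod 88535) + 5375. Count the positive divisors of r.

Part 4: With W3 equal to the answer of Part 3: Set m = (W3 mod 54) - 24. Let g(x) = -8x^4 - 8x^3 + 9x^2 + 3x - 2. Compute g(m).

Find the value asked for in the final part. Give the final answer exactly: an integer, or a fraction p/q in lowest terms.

-489266

Part 1: cross terms: (39*9 - 33*-35)=1506, (33*19 - -19*9)=798, (-19*6 - -9*19)=57, (-9*-35 - 39*6)=81; twice the area = |2442| = 2442; area = 1221; answer 1221
Part 2: W1 = 1221; threaded value p + q = 1222; d = 24; remainder = value at the root: 9*(24)^3 - 8*(24)^2 + 8*(24)^1 - 5 = (124416) + (-4608) + (192) + (-5) = 119995; answer 119995
Part 3: W2 = 119995; r = 36835; 36835 = 5 * 53 * 139; number of divisors = (1+1) * (1+1) * (1+1) = 8; answer 8
Part 4: W3 = 8; m = -16; -8*(-16)^4 - 8*(-16)^3 + 9*(-16)^2 + 3*(-16)^1 - 2 = (-524288) + (32768) + (2304) + (-48) + (-2) = -489266; answer -489266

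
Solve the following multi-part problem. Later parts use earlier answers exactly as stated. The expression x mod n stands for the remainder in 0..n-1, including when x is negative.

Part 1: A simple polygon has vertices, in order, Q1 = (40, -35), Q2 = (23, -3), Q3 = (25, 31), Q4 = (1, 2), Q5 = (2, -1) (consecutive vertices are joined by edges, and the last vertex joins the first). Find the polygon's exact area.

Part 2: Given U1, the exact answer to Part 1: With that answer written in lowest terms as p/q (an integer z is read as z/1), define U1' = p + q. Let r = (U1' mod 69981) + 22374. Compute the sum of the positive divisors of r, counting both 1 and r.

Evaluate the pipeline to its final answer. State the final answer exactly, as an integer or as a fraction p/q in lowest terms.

23834

Part 1: cross terms: (40*-3 - 23*-35)=685, (23*31 - 25*-3)=788, (25*2 - 1*31)=19, (1*-1 - 2*2)=-5, (2*-35 - 40*-1)=-30; twice the area = |1457| = 1457; area = 1457/2; answer 1457/2
Part 2: U1 = 1457/2; threaded value p + q = 1459; r = 23833; 23833 is prime, so its only divisors are 1 and 23833; sigma = 1 + 23833 = 23834; answer 23834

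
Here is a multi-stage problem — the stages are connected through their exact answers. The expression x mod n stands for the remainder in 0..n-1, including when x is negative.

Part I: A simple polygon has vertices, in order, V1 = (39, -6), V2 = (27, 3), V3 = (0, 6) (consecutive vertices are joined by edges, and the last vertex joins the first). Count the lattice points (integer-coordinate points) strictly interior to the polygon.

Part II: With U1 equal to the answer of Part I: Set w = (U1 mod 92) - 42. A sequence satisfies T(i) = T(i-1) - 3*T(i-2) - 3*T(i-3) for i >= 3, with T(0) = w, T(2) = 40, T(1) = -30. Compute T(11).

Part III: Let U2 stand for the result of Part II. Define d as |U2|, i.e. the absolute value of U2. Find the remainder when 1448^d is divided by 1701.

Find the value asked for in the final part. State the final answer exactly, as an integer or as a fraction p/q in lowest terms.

505

Part I: cross terms: (39*3 - 27*-6)=279, (27*6 - 0*3)=162, (0*-6 - 39*6)=-234; twice the area = |207| = 207; area = 207/2; boundary points = 3 + 3 + 3 = 9; strictly interior points = area - boundary/2 + 1 = 100; answer 100
Part II: U1 = 100; w = -34; T(3) = 1*(40) - 3*(-30) - 3*(-34) = 232; iterating: T(3)=232, T(4)=202, T(5)=-614, T(6)=-1916, T(7)=-680, T(8)=6910, T(9)=14698, T(10)=-3992, T(11)=-68816; answer -68816
Part III: U2 = -68816; d = 68816; squarings mod 1701: 1448^1=1448, 1448^2=1072, 1448^4=1009, 1448^8=883, 1448^16=631, 1448^32=127, 1448^64=820, 1448^128=505, 1448^256=1576, 1448^512=316, 1448^1024=1198, 1448^2048=1261, 1448^4096=1387, 1448^8192=1639, 1448^16384=442, 1448^32768=1450, 1448^65536=64; 1448^68816 = 1448^16 * 1448^64 * 1448^128 * 1448^1024 * 1448^2048 * 1448^65536 = 505 (mod 1701); answer 505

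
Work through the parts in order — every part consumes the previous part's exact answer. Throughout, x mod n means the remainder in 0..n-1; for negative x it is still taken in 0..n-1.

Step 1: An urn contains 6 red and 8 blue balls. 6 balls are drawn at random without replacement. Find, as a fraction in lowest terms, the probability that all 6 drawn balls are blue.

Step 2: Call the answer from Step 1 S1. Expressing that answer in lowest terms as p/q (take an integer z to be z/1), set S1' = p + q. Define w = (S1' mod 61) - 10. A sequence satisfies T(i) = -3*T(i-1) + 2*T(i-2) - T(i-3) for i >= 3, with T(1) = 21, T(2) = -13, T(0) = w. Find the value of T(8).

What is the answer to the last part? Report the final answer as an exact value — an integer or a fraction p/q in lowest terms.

Step 1: total draws C(14,6) = 3003; favorable C(8,6) = 28; P = 4/429; answer 4/429
Step 2: S1 = 4/429; threaded value p + q = 433; w = -4; T(3) = -3*(-13) + 2*(21) - 1*(-4) = 85; iterating: T(3)=85, T(4)=-302, T(5)=1089, T(6)=-3956, T(7)=14348, T(8)=-52045; answer -52045

-52045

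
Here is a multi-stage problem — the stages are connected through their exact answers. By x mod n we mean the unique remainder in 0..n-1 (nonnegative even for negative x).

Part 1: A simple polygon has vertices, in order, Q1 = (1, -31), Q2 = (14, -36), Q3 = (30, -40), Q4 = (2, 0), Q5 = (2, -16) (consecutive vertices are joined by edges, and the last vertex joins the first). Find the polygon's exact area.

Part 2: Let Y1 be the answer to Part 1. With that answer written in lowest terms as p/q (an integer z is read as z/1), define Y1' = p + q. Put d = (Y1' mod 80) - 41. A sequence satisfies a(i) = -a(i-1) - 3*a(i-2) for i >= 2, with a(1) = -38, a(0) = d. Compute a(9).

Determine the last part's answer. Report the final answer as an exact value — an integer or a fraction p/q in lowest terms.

712

Part 1: cross terms: (1*-36 - 14*-31)=398, (14*-40 - 30*-36)=520, (30*0 - 2*-40)=80, (2*-16 - 2*0)=-32, (2*-31 - 1*-16)=-46; twice the area = |920| = 920; area = 460; answer 460
Part 2: Y1 = 460; threaded value p + q = 461; d = 20; a(2) = -1*(-38) - 3*(20) = -22; iterating: a(2)=-22, a(3)=136, a(4)=-70, a(5)=-338, a(6)=548, a(7)=466, a(8)=-2110, a(9)=712; answer 712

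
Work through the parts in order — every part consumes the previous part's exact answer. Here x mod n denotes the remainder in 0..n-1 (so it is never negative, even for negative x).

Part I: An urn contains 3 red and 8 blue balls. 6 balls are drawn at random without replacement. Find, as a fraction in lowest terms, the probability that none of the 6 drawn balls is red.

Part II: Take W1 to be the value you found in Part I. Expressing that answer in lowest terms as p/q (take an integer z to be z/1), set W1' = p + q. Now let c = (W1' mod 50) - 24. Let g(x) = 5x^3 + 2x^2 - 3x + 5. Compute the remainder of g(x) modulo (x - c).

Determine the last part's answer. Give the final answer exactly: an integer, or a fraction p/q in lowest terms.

Part I: total draws C(11,6) = 462; favorable C(8,6) = 28; P = 2/33; answer 2/33
Part II: W1 = 2/33; threaded value p + q = 35; c = 11; remainder = value at the root: 5*(11)^3 + 2*(11)^2 - 3*(11)^1 + 5 = (6655) + (242) + (-33) + (5) = 6869; answer 6869

6869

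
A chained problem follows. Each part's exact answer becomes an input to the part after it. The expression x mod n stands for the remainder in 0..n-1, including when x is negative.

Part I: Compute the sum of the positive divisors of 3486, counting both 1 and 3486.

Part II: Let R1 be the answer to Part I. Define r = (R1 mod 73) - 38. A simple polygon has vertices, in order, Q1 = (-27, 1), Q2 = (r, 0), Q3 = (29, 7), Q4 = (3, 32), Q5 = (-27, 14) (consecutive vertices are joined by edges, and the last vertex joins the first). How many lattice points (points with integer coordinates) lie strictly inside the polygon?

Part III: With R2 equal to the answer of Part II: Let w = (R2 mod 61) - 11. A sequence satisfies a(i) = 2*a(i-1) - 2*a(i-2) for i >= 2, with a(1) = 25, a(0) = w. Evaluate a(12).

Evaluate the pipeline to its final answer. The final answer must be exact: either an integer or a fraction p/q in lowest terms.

-768

Part I: 3486 = 2 * 3 * 7 * 83; sigma = (1 + 2) * (1 + 3) * (1 + 7) * (1 + 83) = 3 * 4 * 8 * 84 = 8064; answer 8064
Part II: R1 = 8064; r = -4; cross terms: (-27*0 - -4*1)=4, (-4*7 - 29*0)=-28, (29*32 - 3*7)=907, (3*14 - -27*32)=906, (-27*1 - -27*14)=351; twice the area = |2140| = 2140; area = 1070; boundary points = 1 + 1 + 1 + 6 + 13 = 22; strictly interior points = area - boundary/2 + 1 = 1060; answer 1060
Part III: R2 = 1060; w = 12; a(2) = 2*(25) - 2*(12) = 26; iterating: a(2)=26, a(3)=2, a(4)=-48, a(5)=-100, a(6)=-104, a(7)=-8, a(8)=192, a(9)=400, a(10)=416, a(11)=32, a(12)=-768; answer -768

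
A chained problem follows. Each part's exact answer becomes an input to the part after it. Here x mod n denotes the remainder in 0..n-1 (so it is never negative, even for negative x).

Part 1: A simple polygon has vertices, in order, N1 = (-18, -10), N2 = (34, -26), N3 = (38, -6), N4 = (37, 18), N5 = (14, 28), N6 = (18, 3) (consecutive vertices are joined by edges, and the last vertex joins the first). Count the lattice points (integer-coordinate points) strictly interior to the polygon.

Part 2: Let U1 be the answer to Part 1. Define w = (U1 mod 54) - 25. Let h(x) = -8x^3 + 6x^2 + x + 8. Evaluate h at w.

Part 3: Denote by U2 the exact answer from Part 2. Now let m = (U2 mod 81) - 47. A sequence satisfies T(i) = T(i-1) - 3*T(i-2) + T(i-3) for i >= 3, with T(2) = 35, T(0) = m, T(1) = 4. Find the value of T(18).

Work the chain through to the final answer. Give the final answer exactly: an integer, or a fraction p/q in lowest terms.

-123181

Part 1: cross terms: (-18*-26 - 34*-10)=808, (34*-6 - 38*-26)=784, (38*18 - 37*-6)=906, (37*28 - 14*18)=784, (14*3 - 18*28)=-462, (18*-10 - -18*3)=-126; twice the area = |2694| = 2694; area = 1347; boundary points = 4 + 4 + 1 + 1 + 1 + 1 = 12; strictly interior points = area - boundary/2 + 1 = 1342; answer 1342
Part 2: U1 = 1342; w = 21; -8*(21)^3 + 6*(21)^2 + 1*(21)^1 + 8 = (-74088) + (2646) + (21) + (8) = -71413; answer -71413
Part 3: U2 = -71413; m = -18; T(3) = 1*(35) - 3*(4) + 1*(-18) = 5; iterating: T(3)=5, T(4)=-96, T(5)=-76, T(6)=217, T(7)=349, T(8)=-378, T(9)=-1208, T(10)=275, T(11)=3521, T(12)=1488, T(13)=-8800, T(14)=-9743, T(15)=18145, T(16)=38574, T(17)=-25604, T(18)=-123181; answer -123181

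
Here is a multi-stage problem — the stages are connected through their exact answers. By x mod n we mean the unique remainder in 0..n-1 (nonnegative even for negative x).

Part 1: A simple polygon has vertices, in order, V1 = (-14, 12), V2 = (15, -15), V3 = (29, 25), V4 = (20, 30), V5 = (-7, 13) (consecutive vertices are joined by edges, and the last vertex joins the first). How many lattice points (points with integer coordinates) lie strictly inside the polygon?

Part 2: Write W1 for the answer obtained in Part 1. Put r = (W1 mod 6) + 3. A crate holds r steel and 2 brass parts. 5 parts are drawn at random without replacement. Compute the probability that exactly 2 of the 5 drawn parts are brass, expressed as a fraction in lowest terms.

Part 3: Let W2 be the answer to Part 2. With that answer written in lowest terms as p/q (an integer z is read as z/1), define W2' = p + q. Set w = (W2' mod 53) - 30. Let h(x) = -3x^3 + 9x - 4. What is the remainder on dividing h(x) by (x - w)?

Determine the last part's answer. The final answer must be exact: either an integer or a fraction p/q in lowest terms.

20402

Part 1: cross terms: (-14*-15 - 15*12)=30, (15*25 - 29*-15)=810, (29*30 - 20*25)=370, (20*13 - -7*30)=470, (-7*12 - -14*13)=98; twice the area = |1778| = 1778; area = 889; boundary points = 1 + 2 + 1 + 1 + 1 = 6; strictly interior points = area - boundary/2 + 1 = 887; answer 887
Part 2: W1 = 887; r = 8; total draws C(10,5) = 252; favorable C(2,2)*C(8,3) = 56; P = 2/9; answer 2/9
Part 3: W2 = 2/9; threaded value p + q = 11; w = -19; remainder = value at the root: -3*(-19)^3 + 9*(-19)^1 - 4 = (20577) + (-171) + (-4) = 20402; answer 20402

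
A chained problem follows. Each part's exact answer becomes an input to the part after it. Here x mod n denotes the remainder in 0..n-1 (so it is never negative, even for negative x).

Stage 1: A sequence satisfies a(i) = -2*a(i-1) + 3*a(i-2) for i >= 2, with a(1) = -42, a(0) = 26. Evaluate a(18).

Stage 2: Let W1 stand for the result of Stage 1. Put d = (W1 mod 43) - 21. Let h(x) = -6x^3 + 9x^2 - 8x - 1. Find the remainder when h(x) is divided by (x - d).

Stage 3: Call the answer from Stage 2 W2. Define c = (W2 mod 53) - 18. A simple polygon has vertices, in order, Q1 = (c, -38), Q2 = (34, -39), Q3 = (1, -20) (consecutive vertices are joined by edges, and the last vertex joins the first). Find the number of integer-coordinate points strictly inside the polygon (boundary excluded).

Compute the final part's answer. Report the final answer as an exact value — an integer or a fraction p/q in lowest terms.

153

Stage 1: a(2) = -2*(-42) + 3*(26) = 162; iterating: a(2)=162, a(3)=-450, a(4)=1386, a(5)=-4122, a(6)=12402, a(7)=-37170, a(8)=111546, a(9)=-334602, a(10)=1003842, a(11)=-3011490, a(12)=9034506, a(13)=-27103482, a(14)=81310482, a(15)=-243931410, a(16)=731794266, a(17)=-2195382762, a(18)=6586148322; answer 6586148322
Stage 2: W1 = 6586148322; d = -19; remainder = value at the root: -6*(-19)^3 + 9*(-19)^2 - 8*(-19)^1 - 1 = (41154) + (3249) + (152) + (-1) = 44554; answer 44554
Stage 3: W2 = 44554; c = 16; cross terms: (16*-39 - 34*-38)=668, (34*-20 - 1*-39)=-641, (1*-38 - 16*-20)=282; twice the area = |309| = 309; area = 309/2; boundary points = 1 + 1 + 3 = 5; strictly interior points = area - boundary/2 + 1 = 153; answer 153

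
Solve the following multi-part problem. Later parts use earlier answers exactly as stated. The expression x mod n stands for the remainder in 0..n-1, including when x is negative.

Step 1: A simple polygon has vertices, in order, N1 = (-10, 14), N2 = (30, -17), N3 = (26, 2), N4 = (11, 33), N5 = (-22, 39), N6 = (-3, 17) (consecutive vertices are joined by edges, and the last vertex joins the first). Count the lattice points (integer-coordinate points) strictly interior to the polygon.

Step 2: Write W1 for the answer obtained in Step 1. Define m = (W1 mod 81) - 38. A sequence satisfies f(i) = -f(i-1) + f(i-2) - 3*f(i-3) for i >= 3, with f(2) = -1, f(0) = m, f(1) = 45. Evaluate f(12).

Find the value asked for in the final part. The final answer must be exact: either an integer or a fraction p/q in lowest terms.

-108869

Step 1: cross terms: (-10*-17 - 30*14)=-250, (30*2 - 26*-17)=502, (26*33 - 11*2)=836, (11*39 - -22*33)=1155, (-22*17 - -3*39)=-257, (-3*14 - -10*17)=128; twice the area = |2114| = 2114; area = 1057; boundary points = 1 + 1 + 1 + 3 + 1 + 1 = 8; strictly interior points = area - boundary/2 + 1 = 1054; answer 1054
Step 2: W1 = 1054; m = -37; f(3) = -1*(-1) + 1*(45) - 3*(-37) = 157; iterating: f(3)=157, f(4)=-293, f(5)=453, f(6)=-1217, f(7)=2549, f(8)=-5125, f(9)=11325, f(10)=-24097, f(11)=50797, f(12)=-108869; answer -108869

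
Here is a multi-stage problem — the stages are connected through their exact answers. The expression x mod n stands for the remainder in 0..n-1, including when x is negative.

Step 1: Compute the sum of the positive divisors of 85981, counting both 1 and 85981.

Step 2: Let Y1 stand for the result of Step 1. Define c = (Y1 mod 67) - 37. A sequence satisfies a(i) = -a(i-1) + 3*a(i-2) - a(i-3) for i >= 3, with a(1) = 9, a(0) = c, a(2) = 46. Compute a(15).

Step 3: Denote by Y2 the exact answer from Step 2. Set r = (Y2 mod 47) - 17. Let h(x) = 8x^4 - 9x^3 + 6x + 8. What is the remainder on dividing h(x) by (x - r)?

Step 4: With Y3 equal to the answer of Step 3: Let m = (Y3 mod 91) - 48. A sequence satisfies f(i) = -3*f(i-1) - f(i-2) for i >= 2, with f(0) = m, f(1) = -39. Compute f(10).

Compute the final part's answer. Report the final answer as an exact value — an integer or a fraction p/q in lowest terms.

Step 1: 85981 = 7 * 71 * 173; sigma = (1 + 7) * (1 + 71) * (1 + 173) = 8 * 72 * 174 = 100224; answer 100224
Step 2: Y1 = 100224; c = 22; a(3) = -1*(46) + 3*(9) - 1*(22) = -41; iterating: a(3)=-41, a(4)=170, a(5)=-339, a(6)=890, a(7)=-2077, a(8)=5086, a(9)=-12207, a(10)=29542, a(11)=-71249, a(12)=172082, a(13)=-415371, a(14)=1002866, a(15)=-2421061; answer -2421061
Step 3: Y2 = -2421061; r = -14; remainder = value at the root: 8*(-14)^4 - 9*(-14)^3 + 6*(-14)^1 + 8 = (307328) + (24696) + (-84) + (8) = 331948; answer 331948
Step 4: Y3 = 331948; m = 23; f(2) = -3*(-39) - 1*(23) = 94; iterating: f(2)=94, f(3)=-243, f(4)=635, f(5)=-1662, f(6)=4351, f(7)=-11391, f(8)=29822, f(9)=-78075, f(10)=204403; answer 204403

204403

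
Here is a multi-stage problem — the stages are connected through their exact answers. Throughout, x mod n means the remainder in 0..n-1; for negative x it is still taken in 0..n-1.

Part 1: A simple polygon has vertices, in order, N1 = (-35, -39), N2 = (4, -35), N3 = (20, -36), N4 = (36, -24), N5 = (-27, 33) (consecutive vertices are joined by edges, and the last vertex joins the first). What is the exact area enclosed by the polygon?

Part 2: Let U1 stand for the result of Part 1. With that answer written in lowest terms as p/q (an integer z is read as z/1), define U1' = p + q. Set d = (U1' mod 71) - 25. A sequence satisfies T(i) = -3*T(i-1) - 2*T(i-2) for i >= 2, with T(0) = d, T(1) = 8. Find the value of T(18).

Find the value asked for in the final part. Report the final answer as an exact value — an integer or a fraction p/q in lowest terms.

Part 1: cross terms: (-35*-35 - 4*-39)=1381, (4*-36 - 20*-35)=556, (20*-24 - 36*-36)=816, (36*33 - -27*-24)=540, (-27*-39 - -35*33)=2208; twice the area = |5501| = 5501; area = 5501/2; answer 5501/2
Part 2: U1 = 5501/2; threaded value p + q = 5503; d = 11; T(2) = -3*(8) - 2*(11) = -46; iterating: T(2)=-46, T(3)=122, T(4)=-274, T(5)=578, T(6)=-1186, T(7)=2402, T(8)=-4834, T(9)=9698, T(10)=-19426, T(11)=38882, T(12)=-77794, T(13)=155618, T(14)=-311266, T(15)=622562, T(16)=-1245154, T(17)=2490338, T(18)=-4980706; answer -4980706

-4980706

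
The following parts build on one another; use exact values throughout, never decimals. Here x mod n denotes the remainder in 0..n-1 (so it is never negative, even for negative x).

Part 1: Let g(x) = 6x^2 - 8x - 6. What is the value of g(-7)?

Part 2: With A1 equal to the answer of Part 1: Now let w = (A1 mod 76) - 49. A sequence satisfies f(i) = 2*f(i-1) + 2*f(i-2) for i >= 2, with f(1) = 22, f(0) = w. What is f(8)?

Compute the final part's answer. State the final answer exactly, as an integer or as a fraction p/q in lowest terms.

Part 1: 6*(-7)^2 - 8*(-7)^1 - 6 = (294) + (56) + (-6) = 344; answer 344
Part 2: A1 = 344; w = -9; f(2) = 2*(22) + 2*(-9) = 26; iterating: f(2)=26, f(3)=96, f(4)=244, f(5)=680, f(6)=1848, f(7)=5056, f(8)=13808; answer 13808

13808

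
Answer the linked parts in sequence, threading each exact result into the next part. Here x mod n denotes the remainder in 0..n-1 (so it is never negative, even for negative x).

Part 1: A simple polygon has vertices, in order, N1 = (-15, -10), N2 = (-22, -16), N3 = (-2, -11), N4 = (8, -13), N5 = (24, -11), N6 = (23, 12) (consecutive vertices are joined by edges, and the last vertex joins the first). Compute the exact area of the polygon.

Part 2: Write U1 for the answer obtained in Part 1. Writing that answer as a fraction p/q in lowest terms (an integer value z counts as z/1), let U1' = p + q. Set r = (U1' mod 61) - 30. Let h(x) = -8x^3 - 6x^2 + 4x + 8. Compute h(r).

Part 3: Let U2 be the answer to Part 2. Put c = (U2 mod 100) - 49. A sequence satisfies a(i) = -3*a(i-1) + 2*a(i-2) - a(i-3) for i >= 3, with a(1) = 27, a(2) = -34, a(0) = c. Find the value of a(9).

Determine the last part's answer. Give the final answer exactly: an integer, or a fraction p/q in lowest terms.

Part 1: cross terms: (-15*-16 - -22*-10)=20, (-22*-11 - -2*-16)=210, (-2*-13 - 8*-11)=114, (8*-11 - 24*-13)=224, (24*12 - 23*-11)=541, (23*-10 - -15*12)=-50; twice the area = |1059| = 1059; area = 1059/2; answer 1059/2
Part 2: U1 = 1059/2; threaded value p + q = 1061; r = -6; -8*(-6)^3 - 6*(-6)^2 + 4*(-6)^1 + 8 = (1728) + (-216) + (-24) + (8) = 1496; answer 1496
Part 3: U2 = 1496; c = 47; a(3) = -3*(-34) + 2*(27) - 1*(47) = 109; iterating: a(3)=109, a(4)=-422, a(5)=1518, a(6)=-5507, a(7)=19979, a(8)=-72469, a(9)=262872; answer 262872

262872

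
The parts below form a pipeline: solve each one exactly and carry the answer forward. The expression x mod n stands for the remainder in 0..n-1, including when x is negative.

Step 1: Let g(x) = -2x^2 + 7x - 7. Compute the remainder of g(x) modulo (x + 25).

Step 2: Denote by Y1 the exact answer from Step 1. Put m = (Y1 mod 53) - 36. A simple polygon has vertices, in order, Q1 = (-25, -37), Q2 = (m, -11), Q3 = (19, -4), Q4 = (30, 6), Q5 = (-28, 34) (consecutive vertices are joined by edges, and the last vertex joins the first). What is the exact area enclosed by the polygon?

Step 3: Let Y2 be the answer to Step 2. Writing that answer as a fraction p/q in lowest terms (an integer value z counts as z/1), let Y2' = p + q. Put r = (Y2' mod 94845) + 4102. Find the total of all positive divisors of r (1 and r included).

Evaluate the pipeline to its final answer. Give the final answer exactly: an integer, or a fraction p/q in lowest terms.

Step 1: remainder = value at the root: -2*(-25)^2 + 7*(-25)^1 - 7 = (-1250) + (-175) + (-7) = -1432; answer -1432
Step 2: Y1 = -1432; m = 16; cross terms: (-25*-11 - 16*-37)=867, (16*-4 - 19*-11)=145, (19*6 - 30*-4)=234, (30*34 - -28*6)=1188, (-28*-37 - -25*34)=1886; twice the area = |4320| = 4320; area = 2160; answer 2160
Step 3: Y2 = 2160; threaded value p + q = 2161; r = 6263; 6263 is prime, so its only divisors are 1 and 6263; sigma = 1 + 6263 = 6264; answer 6264

6264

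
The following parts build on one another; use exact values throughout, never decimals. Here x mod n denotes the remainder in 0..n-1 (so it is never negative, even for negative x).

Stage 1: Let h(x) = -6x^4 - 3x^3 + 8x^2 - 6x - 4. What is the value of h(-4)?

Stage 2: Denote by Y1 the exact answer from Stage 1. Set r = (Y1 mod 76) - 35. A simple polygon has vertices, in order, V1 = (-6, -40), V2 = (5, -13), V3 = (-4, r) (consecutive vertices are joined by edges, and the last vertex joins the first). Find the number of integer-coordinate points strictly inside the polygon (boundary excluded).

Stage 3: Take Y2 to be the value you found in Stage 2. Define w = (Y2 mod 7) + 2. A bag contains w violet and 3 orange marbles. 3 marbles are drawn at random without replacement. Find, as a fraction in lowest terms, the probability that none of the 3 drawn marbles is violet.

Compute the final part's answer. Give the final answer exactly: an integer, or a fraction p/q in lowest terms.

1/120

Stage 1: -6*(-4)^4 - 3*(-4)^3 + 8*(-4)^2 - 6*(-4)^1 - 4 = (-1536) + (192) + (128) + (24) + (-4) = -1196; answer -1196
Stage 2: Y1 = -1196; r = -15; cross terms: (-6*-13 - 5*-40)=278, (5*-15 - -4*-13)=-127, (-4*-40 - -6*-15)=70; twice the area = |221| = 221; area = 221/2; boundary points = 1 + 1 + 1 = 3; strictly interior points = area - boundary/2 + 1 = 110; answer 110
Stage 3: Y2 = 110; w = 7; total draws C(10,3) = 120; favorable C(3,3) = 1; P = 1/120; answer 1/120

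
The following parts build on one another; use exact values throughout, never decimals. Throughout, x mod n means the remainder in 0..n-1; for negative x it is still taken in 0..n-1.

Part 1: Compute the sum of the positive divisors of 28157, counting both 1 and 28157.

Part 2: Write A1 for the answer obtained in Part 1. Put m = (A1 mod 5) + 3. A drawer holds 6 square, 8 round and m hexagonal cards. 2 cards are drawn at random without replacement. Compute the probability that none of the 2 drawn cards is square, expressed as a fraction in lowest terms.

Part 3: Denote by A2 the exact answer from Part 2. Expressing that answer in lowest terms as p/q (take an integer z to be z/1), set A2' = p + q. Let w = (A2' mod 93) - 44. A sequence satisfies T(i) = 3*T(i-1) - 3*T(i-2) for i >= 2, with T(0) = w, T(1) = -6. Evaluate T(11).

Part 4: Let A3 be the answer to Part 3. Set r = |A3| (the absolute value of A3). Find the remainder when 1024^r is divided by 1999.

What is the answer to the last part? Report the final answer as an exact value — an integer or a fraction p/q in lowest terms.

206

Part 1: 28157 = 37 * 761; sigma = (1 + 37) * (1 + 761) = 38 * 762 = 28956; answer 28956
Part 2: A1 = 28956; m = 4; total draws C(18,2) = 153; favorable C(12,2) = 66; P = 22/51; answer 22/51
Part 3: A2 = 22/51; threaded value p + q = 73; w = 29; T(2) = 3*(-6) - 3*(29) = -105; iterating: T(2)=-105, T(3)=-297, T(4)=-576, T(5)=-837, T(6)=-783, T(7)=162, T(8)=2835, T(9)=8019, T(10)=15552, T(11)=22599; answer 22599
Part 4: A3 = 22599; r = 22599; squarings mod 1999: 1024^1=1024, 1024^2=1100, 1024^4=605, 1024^8=208, 1024^16=1285, 1024^32=51, 1024^64=602, 1024^128=585, 1024^256=396, 1024^512=894, 1024^1024=1635, 1024^2048=562, 1024^4096=2, 1024^8192=4, 1024^16384=16; 1024^22599 = 1024^1 * 1024^2 * 1024^4 * 1024^64 * 1024^2048 * 1024^4096 * 1024^16384 = 206 (mod 1999); answer 206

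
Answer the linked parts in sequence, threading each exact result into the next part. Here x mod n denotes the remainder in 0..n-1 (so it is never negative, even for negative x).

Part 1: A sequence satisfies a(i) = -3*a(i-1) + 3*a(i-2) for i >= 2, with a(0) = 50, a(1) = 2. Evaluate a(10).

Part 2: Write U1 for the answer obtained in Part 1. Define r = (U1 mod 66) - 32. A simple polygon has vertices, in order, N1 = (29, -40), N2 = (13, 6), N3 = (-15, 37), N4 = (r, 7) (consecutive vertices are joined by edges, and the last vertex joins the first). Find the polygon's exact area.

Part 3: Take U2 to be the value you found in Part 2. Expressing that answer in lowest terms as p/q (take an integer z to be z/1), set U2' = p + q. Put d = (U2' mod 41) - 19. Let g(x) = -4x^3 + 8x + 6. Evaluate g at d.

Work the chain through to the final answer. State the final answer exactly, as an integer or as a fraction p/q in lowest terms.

-2838

Part 1: a(2) = -3*(2) + 3*(50) = 144; iterating: a(2)=144, a(3)=-426, a(4)=1710, a(5)=-6408, a(6)=24354, a(7)=-92286, a(8)=349920, a(9)=-1326618, a(10)=5029614; answer 5029614
Part 2: U1 = 5029614; r = -14; cross terms: (29*6 - 13*-40)=694, (13*37 - -15*6)=571, (-15*7 - -14*37)=413, (-14*-40 - 29*7)=357; twice the area = |2035| = 2035; area = 2035/2; answer 2035/2
Part 3: U2 = 2035/2; threaded value p + q = 2037; d = 9; -4*(9)^3 + 8*(9)^1 + 6 = (-2916) + (72) + (6) = -2838; answer -2838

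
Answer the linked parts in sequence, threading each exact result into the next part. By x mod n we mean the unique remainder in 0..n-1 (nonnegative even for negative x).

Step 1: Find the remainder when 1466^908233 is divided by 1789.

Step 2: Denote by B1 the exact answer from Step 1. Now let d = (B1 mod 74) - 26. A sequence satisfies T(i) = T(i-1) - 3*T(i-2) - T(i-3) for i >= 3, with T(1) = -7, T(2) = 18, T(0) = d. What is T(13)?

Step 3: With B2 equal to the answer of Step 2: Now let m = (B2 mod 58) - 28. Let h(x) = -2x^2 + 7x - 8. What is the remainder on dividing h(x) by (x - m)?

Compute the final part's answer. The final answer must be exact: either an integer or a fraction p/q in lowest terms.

Step 1: squarings mod 1789: 1466^1=1466, 1466^2=567, 1466^4=1258, 1466^8=1088, 1466^16=1215, 1466^32=300, 1466^64=550, 1466^128=159, 1466^256=235, 1466^512=1555, 1466^1024=1086, 1466^2048=445, 1466^4096=1235, 1466^8192=997, 1466^16384=1114, 1466^32768=1219, 1466^65536=1091, 1466^131072=596, 1466^262144=994, 1466^524288=508; 1466^908233 = 1466^1 * 1466^8 * 1466^64 * 1466^128 * 1466^256 * 1466^512 * 1466^2048 * 1466^4096 * 1466^16384 * 1466^32768 * 1466^65536 * 1466^262144 * 1466^524288 = 583 (mod 1789); answer 583
Step 2: B1 = 583; d = 39; T(3) = 1*(18) - 3*(-7) - 1*(39) = 0; iterating: T(3)=0, T(4)=-47, T(5)=-65, T(6)=76, T(7)=318, T(8)=155, T(9)=-875, T(10)=-1658, T(11)=812, T(12)=6661, T(13)=5883; answer 5883
Step 3: B2 = 5883; m = -3; remainder = value at the root: -2*(-3)^2 + 7*(-3)^1 - 8 = (-18) + (-21) + (-8) = -47; answer -47

-47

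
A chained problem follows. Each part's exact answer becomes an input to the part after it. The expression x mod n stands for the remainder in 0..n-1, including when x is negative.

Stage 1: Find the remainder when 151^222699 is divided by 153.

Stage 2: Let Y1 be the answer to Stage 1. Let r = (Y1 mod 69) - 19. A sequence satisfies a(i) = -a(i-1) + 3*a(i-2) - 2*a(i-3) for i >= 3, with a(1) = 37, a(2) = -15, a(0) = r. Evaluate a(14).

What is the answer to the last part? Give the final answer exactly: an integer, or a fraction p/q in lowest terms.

-2933831

Stage 1: squarings mod 153: 151^1=151, 151^2=4, 151^4=16, 151^8=103, 151^16=52, 151^32=103, 151^64=52, 151^128=103, 151^256=52, 151^512=103, 151^1024=52, 151^2048=103, 151^4096=52, 151^8192=103, 151^16384=52, 151^32768=103, 151^65536=52, 151^131072=103; 151^222699 = 151^1 * 151^2 * 151^8 * 151^32 * 151^64 * 151^128 * 151^256 * 151^1024 * 151^8192 * 151^16384 * 151^65536 * 151^131072 = 145 (mod 153); answer 145
Stage 2: Y1 = 145; r = -12; a(3) = -1*(-15) + 3*(37) - 2*(-12) = 150; iterating: a(3)=150, a(4)=-269, a(5)=749, a(6)=-1856, a(7)=4641, a(8)=-11707, a(9)=29342, a(10)=-73745, a(11)=185185, a(12)=-465104, a(13)=1168149, a(14)=-2933831; answer -2933831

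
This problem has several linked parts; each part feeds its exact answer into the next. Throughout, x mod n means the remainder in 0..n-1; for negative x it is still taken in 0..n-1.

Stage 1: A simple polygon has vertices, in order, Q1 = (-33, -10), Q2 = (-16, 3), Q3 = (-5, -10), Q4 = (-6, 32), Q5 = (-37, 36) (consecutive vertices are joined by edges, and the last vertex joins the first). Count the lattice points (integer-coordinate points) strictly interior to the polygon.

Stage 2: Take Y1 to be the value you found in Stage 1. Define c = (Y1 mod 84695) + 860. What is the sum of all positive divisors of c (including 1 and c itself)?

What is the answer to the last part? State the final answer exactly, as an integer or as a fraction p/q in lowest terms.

2160

Stage 1: cross terms: (-33*3 - -16*-10)=-259, (-16*-10 - -5*3)=175, (-5*32 - -6*-10)=-220, (-6*36 - -37*32)=968, (-37*-10 - -33*36)=1558; twice the area = |2222| = 2222; area = 1111; boundary points = 1 + 1 + 1 + 1 + 2 = 6; strictly interior points = area - boundary/2 + 1 = 1109; answer 1109
Stage 2: Y1 = 1109; c = 1969; 1969 = 11 * 179; sigma = (1 + 11) * (1 + 179) = 12 * 180 = 2160; answer 2160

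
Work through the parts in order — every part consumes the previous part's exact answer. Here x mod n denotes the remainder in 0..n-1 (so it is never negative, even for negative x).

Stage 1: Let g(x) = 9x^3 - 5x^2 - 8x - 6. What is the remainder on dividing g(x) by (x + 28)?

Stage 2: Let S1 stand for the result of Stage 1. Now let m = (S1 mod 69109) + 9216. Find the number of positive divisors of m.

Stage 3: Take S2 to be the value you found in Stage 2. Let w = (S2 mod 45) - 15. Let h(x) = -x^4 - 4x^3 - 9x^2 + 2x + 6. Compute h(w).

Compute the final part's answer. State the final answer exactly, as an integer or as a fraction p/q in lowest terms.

-4386

Stage 1: remainder = value at the root: 9*(-28)^3 - 5*(-28)^2 - 8*(-28)^1 - 6 = (-197568) + (-3920) + (224) + (-6) = -201270; answer -201270
Stage 2: S1 = -201270; m = 15273; 15273 = 3^2 * 1697; number of divisors = (2+1) * (1+1) = 6; answer 6
Stage 3: S2 = 6; w = -9; -1*(-9)^4 - 4*(-9)^3 - 9*(-9)^2 + 2*(-9)^1 + 6 = (-6561) + (2916) + (-729) + (-18) + (6) = -4386; answer -4386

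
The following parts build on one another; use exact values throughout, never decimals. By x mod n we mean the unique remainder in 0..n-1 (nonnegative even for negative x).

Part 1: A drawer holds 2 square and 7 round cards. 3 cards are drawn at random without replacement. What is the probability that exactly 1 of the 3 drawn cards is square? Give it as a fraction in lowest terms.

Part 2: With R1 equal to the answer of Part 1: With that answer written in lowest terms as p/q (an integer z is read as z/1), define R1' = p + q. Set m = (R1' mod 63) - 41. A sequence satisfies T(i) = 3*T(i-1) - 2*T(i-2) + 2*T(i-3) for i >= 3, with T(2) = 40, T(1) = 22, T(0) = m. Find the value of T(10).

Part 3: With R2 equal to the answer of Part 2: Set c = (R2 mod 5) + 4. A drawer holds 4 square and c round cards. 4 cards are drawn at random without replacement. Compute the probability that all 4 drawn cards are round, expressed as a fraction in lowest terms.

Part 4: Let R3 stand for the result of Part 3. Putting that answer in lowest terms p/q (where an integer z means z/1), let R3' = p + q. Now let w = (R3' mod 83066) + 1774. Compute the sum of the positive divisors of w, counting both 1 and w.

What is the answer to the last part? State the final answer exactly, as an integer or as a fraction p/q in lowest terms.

3276

Part 1: total draws C(9,3) = 84; favorable C(2,1)*C(7,2) = 42; P = 1/2; answer 1/2
Part 2: R1 = 1/2; threaded value p + q = 3; m = -38; T(3) = 3*(40) - 2*(22) + 2*(-38) = 0; iterating: T(3)=0, T(4)=-36, T(5)=-28, T(6)=-12, T(7)=-52, T(8)=-188, T(9)=-484, T(10)=-1180; answer -1180
Part 3: R2 = -1180; c = 4; total draws C(8,4) = 70; favorable C(4,4) = 1; P = 1/70; answer 1/70
Part 4: R3 = 1/70; threaded value p + q = 71; w = 1845; 1845 = 3^2 * 5 * 41; sigma = (1 + 3 + 9) * (1 + 5) * (1 + 41) = 13 * 6 * 42 = 3276; answer 3276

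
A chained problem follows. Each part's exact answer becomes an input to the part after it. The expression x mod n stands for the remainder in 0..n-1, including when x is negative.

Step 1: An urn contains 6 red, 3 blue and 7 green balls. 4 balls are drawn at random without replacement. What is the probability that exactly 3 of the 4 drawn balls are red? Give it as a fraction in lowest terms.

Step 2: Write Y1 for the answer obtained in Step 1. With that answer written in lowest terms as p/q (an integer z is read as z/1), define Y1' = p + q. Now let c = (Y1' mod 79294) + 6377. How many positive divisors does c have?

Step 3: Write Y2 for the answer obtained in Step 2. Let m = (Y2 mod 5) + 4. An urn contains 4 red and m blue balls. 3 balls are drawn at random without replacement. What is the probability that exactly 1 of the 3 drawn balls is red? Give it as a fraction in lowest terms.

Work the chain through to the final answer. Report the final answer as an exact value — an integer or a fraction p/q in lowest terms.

28/55

Step 1: total draws C(16,4) = 1820; favorable C(6,3)*C(10,1) = 200; P = 10/91; answer 10/91
Step 2: Y1 = 10/91; threaded value p + q = 101; c = 6478; 6478 = 2 * 41 * 79; number of divisors = (1+1) * (1+1) * (1+1) = 8; answer 8
Step 3: Y2 = 8; m = 7; total draws C(11,3) = 165; favorable C(4,1)*C(7,2) = 84; P = 28/55; answer 28/55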